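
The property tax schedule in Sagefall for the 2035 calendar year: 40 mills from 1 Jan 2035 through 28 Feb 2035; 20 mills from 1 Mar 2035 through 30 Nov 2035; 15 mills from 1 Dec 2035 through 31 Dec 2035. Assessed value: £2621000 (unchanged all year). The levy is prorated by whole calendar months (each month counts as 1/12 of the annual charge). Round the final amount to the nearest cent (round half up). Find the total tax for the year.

1 Jan – 28 Feb 2035: 2 months at 40 mills → £2621000 × 4% × 2/12 = £17473.3333
1 Mar – 30 Nov 2035: 9 months at 20 mills → £2621000 × 2% × 9/12 = £39315.0000
1 Dec – 31 Dec 2035: 1 month at 15 mills → £2621000 × 1.5% × 1/12 = £3276.2500
Total = £60064.5833

£60064.58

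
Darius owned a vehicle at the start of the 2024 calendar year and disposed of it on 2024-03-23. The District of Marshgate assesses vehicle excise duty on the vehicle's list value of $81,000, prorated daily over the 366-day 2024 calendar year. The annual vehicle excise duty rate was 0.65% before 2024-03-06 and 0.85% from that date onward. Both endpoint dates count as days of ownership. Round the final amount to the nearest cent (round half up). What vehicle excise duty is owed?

$127.36

2024-01-01 to 2024-03-05: 65 days at 0.65% → $81,000 × 0.65% × 65/366 = $93.5041
2024-03-06 to 2024-03-23: 18 days at 0.85% → $81,000 × 0.85% × 18/366 = $33.8607
Total = $127.3648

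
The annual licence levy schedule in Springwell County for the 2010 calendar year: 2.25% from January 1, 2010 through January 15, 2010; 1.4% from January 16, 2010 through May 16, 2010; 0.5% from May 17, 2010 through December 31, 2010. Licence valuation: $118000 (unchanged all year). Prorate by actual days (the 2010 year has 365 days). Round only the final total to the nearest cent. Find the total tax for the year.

January 1 – January 15, 2010: 15 days at 2.25% → $118000 × 2.25% × 15/365 = $109.1096
January 16 – May 16, 2010: 121 days at 1.4% → $118000 × 1.4% × 121/365 = $547.6493
May 17 – December 31, 2010: 229 days at 0.5% → $118000 × 0.5% × 229/365 = $370.1644
Total = $1026.9233

$1026.92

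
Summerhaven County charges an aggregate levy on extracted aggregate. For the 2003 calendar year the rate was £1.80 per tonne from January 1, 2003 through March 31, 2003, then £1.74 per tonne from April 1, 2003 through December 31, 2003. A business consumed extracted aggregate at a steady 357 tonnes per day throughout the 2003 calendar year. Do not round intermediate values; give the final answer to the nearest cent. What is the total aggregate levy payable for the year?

January 1 – March 31, 2003: 90 days × 357 tonnes/day = 32,130 tonnes at £1.80/tonne → £57,834.00
April 1 – December 31, 2003: 275 days × 357 tonnes/day = 98,175 tonnes at £1.74/tonne → £170,824.50

£228,658.50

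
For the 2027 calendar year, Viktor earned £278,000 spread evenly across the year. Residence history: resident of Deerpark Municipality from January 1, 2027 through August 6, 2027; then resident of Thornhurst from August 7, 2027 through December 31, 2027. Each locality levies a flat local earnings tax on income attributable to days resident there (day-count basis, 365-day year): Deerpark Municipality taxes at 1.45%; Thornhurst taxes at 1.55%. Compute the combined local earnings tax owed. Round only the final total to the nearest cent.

£4,142.96

Deerpark Municipality, January 1 – August 6, 2027: 218 days → £278,000 × 1.45% × 218/365 = £2,407.5562
Thornhurst, August 7 – December 31, 2027: 147 days → £278,000 × 1.55% × 147/365 = £1,735.4055
Total = £4,142.9616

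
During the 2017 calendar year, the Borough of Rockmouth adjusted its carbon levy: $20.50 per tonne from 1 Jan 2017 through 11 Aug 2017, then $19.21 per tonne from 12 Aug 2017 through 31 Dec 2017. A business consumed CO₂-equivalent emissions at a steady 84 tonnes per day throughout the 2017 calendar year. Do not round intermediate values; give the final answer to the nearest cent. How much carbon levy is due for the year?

1 Jan – 11 Aug 2017: 223 days × 84 tonnes/day = 18,732 tonnes at $20.50/tonne → $384,006.00
12 Aug – 31 Dec 2017: 142 days × 84 tonnes/day = 11,928 tonnes at $19.21/tonne → $229,136.88

$613,142.88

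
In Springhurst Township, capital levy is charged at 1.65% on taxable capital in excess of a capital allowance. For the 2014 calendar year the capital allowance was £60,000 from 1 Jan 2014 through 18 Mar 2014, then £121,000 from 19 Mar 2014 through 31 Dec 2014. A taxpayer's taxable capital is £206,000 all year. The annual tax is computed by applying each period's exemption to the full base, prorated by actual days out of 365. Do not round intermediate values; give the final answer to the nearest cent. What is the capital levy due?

£1,614.83

1 Jan – 18 Mar 2014: 77 days, exemption £60,000 → (£206,000 − £60,000) × 1.65% × 77/365 = £508.2000
19 Mar – 31 Dec 2014: 288 days, exemption £121,000 → (£206,000 − £121,000) × 1.65% × 288/365 = £1,106.6301
Total = £1,614.8301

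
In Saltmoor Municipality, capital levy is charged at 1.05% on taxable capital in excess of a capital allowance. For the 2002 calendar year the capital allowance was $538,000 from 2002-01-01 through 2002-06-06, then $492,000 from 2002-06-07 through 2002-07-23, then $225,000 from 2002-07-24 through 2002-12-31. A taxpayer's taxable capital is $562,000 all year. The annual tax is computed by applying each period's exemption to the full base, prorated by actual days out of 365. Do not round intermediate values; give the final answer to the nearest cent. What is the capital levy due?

2002-01-01 to 2002-06-06: 157 days, exemption $538,000 → ($562,000 − $538,000) × 1.05% × 157/365 = $108.3945
2002-06-07 to 2002-07-23: 47 days, exemption $492,000 → ($562,000 − $492,000) × 1.05% × 47/365 = $94.6438
2002-07-24 to 2002-12-31: 161 days, exemption $225,000 → ($562,000 − $225,000) × 1.05% × 161/365 = $1,560.8178
Total = $1,763.8562

$1,763.86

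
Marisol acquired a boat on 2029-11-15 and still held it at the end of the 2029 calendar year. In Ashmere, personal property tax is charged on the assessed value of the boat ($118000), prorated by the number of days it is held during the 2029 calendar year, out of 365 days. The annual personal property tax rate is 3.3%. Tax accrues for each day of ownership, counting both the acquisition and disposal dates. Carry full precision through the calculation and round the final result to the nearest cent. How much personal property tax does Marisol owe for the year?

$501.42

Days held (2029-11-15 to 2029-12-31): 47 out of 365
Tax = $118000 × 3.3% × 47/365 = $501.4192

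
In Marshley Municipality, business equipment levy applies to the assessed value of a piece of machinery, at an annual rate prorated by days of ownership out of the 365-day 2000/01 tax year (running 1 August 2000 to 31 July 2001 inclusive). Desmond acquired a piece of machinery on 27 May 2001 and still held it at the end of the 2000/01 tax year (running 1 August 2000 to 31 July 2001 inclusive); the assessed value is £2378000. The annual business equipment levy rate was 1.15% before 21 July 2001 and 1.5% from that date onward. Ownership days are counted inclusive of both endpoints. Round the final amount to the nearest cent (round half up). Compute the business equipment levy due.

£5195.77

27 May – 20 July 2001: 55 days at 1.15% → £2378000 × 1.15% × 55/365 = £4120.7808
21 July – 31 July 2001: 11 days at 1.5% → £2378000 × 1.5% × 11/365 = £1074.9863
Total = £5195.7671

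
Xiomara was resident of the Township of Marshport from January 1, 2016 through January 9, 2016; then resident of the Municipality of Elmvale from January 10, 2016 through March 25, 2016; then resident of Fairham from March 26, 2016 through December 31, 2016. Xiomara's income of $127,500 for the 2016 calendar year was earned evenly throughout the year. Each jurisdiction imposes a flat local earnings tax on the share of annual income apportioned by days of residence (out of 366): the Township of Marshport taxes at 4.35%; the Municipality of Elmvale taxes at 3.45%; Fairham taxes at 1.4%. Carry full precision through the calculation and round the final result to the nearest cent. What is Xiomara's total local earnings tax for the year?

The Township of Marshport, January 1 – January 9, 2016: 9 days → $127,500 × 4.35% × 9/366 = $136.3832
The Municipality of Elmvale, January 10 – March 25, 2016: 76 days → $127,500 × 3.45% × 76/366 = $913.4016
Fairham, March 26 – December 31, 2016: 281 days → $127,500 × 1.4% × 281/366 = $1,370.4508
Total = $2,420.2357

$2,420.24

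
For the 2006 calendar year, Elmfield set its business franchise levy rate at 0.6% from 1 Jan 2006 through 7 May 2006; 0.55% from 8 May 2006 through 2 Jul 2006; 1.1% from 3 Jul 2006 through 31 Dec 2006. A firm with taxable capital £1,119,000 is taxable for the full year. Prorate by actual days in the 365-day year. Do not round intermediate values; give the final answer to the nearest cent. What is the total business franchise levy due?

£9,417.99

1 Jan – 7 May 2006: 127 days at 0.6% → £1,119,000 × 0.6% × 127/365 = £2,336.1041
8 May – 2 Jul 2006: 56 days at 0.55% → £1,119,000 × 0.55% × 56/365 = £944.2521
3 Jul – 31 Dec 2006: 182 days at 1.1% → £1,119,000 × 1.1% × 182/365 = £6,137.6384
Total = £9,417.9945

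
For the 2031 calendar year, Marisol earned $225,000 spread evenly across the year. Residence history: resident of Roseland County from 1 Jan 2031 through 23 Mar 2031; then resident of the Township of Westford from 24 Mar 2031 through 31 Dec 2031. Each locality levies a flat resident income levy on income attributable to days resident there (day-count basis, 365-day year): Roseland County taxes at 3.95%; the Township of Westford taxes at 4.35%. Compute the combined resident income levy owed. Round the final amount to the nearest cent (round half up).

$9,585.31

Roseland County, 1 Jan – 23 Mar 2031: 82 days → $225,000 × 3.95% × 82/365 = $1,996.6438
The Township of Westford, 24 Mar – 31 Dec 2031: 283 days → $225,000 × 4.35% × 283/365 = $7,588.6644
Total = $9,585.3082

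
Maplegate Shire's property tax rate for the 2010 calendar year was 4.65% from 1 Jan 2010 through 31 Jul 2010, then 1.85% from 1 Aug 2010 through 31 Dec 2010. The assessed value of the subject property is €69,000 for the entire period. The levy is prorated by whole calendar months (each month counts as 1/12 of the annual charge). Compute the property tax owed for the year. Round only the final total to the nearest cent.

€2,403.50

1 Jan – 31 Jul 2010: 7 months at 4.65% → €69,000 × 4.65% × 7/12 = €1,871.6250
1 Aug – 31 Dec 2010: 5 months at 1.85% → €69,000 × 1.85% × 5/12 = €531.8750
Total = €2,403.5000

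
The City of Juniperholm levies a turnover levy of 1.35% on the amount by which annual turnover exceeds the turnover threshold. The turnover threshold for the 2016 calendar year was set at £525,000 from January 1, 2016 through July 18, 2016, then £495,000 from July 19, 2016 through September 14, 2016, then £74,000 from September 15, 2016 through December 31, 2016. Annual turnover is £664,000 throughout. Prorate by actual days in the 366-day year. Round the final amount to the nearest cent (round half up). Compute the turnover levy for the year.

January 1 – July 18, 2016: 200 days, exemption £525,000 → (£664,000 − £525,000) × 1.35% × 200/366 = £1,025.4098
July 19 – September 14, 2016: 58 days, exemption £495,000 → (£664,000 − £495,000) × 1.35% × 58/366 = £361.5492
September 15 – December 31, 2016: 108 days, exemption £74,000 → (£664,000 − £74,000) × 1.35% × 108/366 = £2,350.3279
Total = £3,737.2869

£3,737.29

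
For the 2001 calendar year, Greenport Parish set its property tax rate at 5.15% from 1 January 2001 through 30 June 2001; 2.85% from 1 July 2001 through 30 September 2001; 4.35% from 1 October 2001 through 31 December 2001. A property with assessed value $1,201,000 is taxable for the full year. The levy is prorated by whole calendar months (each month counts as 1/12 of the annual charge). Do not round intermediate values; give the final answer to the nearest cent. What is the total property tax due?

$52,543.75

1 January – 30 June 2001: 6 months at 5.15% → $1,201,000 × 5.15% × 6/12 = $30,925.7500
1 July – 30 September 2001: 3 months at 2.85% → $1,201,000 × 2.85% × 3/12 = $8,557.1250
1 October – 31 December 2001: 3 months at 4.35% → $1,201,000 × 4.35% × 3/12 = $13,060.8750
Total = $52,543.7500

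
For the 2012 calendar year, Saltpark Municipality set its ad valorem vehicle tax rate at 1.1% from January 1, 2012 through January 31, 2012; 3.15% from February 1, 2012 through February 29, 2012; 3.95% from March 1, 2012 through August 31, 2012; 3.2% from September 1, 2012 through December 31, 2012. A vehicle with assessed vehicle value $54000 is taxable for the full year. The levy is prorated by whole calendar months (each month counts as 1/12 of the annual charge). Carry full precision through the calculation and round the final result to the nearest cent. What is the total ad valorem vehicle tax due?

$1833.75

January 1 – January 31, 2012: 1 month at 1.1% → $54000 × 1.1% × 1/12 = $49.5000
February 1 – February 29, 2012: 1 month at 3.15% → $54000 × 3.15% × 1/12 = $141.7500
March 1 – August 31, 2012: 6 months at 3.95% → $54000 × 3.95% × 6/12 = $1066.5000
September 1 – December 31, 2012: 4 months at 3.2% → $54000 × 3.2% × 4/12 = $576.0000
Total = $1833.7500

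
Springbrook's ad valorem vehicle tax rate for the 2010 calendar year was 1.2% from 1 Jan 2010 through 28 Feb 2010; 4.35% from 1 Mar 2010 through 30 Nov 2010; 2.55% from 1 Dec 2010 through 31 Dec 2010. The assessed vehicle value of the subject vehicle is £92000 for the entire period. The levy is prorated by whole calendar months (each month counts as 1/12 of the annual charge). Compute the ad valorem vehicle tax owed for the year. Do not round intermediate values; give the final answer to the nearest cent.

£3381.00

1 Jan – 28 Feb 2010: 2 months at 1.2% → £92000 × 1.2% × 2/12 = £184.0000
1 Mar – 30 Nov 2010: 9 months at 4.35% → £92000 × 4.35% × 9/12 = £3001.5000
1 Dec – 31 Dec 2010: 1 month at 2.55% → £92000 × 2.55% × 1/12 = £195.5000
Total = £3381.0000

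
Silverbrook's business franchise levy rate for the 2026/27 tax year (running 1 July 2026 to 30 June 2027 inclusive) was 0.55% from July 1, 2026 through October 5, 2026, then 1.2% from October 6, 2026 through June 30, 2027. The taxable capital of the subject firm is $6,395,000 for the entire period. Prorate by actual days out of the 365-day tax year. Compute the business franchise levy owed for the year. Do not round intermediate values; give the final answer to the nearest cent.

July 1 – October 5, 2026: 97 days at 0.55% → $6,395,000 × 0.55% × 97/365 = $9,347.2123
October 6, 2026 – June 30, 2027: 268 days at 1.2% → $6,395,000 × 1.2% × 268/365 = $56,346.0822
Total = $65,693.2945

$65,693.29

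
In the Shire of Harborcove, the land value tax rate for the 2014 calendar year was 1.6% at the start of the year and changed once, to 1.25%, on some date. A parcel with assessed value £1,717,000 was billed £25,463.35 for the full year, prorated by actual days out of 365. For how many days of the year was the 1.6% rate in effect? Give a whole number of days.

243 days

Let d = days at the first rate; then 365 − d days at the second rate.
£1,717,000 × [1.6%·d + 1.25%·(365−d)] / 365 = £25,463.35
Solving gives d = 243, so the new rate took effect on 1 Sep 2014.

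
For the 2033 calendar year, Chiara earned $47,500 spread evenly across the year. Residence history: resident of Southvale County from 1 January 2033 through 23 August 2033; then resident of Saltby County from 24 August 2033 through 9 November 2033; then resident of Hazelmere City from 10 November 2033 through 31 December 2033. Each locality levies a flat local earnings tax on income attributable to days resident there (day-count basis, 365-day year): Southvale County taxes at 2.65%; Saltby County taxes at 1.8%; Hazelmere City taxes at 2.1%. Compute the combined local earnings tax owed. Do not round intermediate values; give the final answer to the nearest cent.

$1,135.25

Southvale County, 1 January – 23 August 2033: 235 days → $47,500 × 2.65% × 235/365 = $810.4281
Saltby County, 24 August – 9 November 2033: 78 days → $47,500 × 1.8% × 78/365 = $182.7123
Hazelmere City, 10 November – 31 December 2033: 52 days → $47,500 × 2.1% × 52/365 = $142.1096
Total = $1,135.2500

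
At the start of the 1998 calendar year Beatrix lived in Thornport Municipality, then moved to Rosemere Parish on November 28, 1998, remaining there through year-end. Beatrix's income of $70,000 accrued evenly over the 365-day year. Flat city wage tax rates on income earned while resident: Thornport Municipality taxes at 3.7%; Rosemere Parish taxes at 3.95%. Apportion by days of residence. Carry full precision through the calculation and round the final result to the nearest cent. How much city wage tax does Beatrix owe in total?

Thornport Municipality, January 1 – November 27, 1998: 331 days → $70,000 × 3.7% × 331/365 = $2,348.7397
Rosemere Parish, November 28 – December 31, 1998: 34 days → $70,000 × 3.95% × 34/365 = $257.5616
Total = $2,606.3014

$2,606.30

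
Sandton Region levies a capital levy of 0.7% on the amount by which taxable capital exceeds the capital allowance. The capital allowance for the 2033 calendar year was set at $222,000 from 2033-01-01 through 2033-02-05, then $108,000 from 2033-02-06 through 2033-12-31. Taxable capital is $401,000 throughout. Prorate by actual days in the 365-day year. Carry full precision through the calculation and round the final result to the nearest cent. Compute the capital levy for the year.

2033-01-01 to 2033-02-05: 36 days, exemption $222,000 → ($401,000 − $222,000) × 0.7% × 36/365 = $123.5836
2033-02-06 to 2033-12-31: 329 days, exemption $108,000 → ($401,000 − $108,000) × 0.7% × 329/365 = $1,848.7096
Total = $1,972.2932

$1,972.29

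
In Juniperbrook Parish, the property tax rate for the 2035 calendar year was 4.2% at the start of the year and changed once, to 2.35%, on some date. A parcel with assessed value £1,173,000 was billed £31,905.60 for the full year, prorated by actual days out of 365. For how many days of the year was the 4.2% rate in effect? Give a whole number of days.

Let d = days at the first rate; then 365 − d days at the second rate.
£1,173,000 × [4.2%·d + 2.35%·(365−d)] / 365 = £31,905.60
Solving gives d = 73, so the new rate took effect on 15 Mar 2035.

73 days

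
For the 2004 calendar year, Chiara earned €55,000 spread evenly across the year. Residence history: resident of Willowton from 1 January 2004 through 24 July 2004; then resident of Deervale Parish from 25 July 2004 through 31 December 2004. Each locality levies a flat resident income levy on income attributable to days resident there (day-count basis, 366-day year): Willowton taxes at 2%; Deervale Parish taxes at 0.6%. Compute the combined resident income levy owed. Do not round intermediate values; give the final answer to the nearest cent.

Willowton, 1 January – 24 July 2004: 206 days → €55,000 × 2% × 206/366 = €619.1257
Deervale Parish, 25 July – 31 December 2004: 160 days → €55,000 × 0.6% × 160/366 = €144.2623
Total = €763.3880

€763.39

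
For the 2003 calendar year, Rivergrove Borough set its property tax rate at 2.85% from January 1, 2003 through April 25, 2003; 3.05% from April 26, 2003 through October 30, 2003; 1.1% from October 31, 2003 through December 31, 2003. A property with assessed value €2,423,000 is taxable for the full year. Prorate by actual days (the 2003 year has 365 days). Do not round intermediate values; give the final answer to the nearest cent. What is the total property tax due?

€64,348.91

January 1 – April 25, 2003: 115 days at 2.85% → €2,423,000 × 2.85% × 115/365 = €21,757.2123
April 26 – October 30, 2003: 188 days at 3.05% → €2,423,000 × 3.05% × 188/365 = €38,064.3342
October 31 – December 31, 2003: 62 days at 1.1% → €2,423,000 × 1.1% × 62/365 = €4,527.3589
Total = €64,348.9055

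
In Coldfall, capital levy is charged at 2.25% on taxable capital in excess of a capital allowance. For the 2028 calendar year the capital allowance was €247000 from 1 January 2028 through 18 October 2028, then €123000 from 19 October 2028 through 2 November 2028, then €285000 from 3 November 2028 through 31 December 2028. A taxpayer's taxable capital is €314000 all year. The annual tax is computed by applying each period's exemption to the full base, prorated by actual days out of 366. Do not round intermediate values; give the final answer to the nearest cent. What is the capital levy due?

1 January – 18 October 2028: 292 days, exemption €247000 → (€314000 − €247000) × 2.25% × 292/366 = €1202.7049
19 October – 2 November 2028: 15 days, exemption €123000 → (€314000 − €123000) × 2.25% × 15/366 = €176.1270
3 November – 31 December 2028: 59 days, exemption €285000 → (€314000 − €285000) × 2.25% × 59/366 = €105.1844
Total = €1484.0164

€1484.02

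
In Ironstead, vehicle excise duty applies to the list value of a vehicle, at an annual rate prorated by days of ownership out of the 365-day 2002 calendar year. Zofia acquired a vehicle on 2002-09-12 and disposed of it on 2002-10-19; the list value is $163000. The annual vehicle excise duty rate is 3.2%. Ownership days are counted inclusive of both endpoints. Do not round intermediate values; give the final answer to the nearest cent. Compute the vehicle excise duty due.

Days held (2002-09-12 to 2002-10-19): 38 out of 365
Tax = $163000 × 3.2% × 38/365 = $543.0356

$543.04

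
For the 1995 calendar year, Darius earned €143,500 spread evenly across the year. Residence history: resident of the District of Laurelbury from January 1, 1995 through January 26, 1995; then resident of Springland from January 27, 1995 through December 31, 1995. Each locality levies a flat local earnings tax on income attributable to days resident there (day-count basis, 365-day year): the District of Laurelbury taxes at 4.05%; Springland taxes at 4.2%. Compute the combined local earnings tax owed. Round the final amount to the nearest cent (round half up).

€6,011.67

The District of Laurelbury, January 1 – January 26, 1995: 26 days → €143,500 × 4.05% × 26/365 = €413.9877
Springland, January 27 – December 31, 1995: 339 days → €143,500 × 4.2% × 339/365 = €5,597.6795
Total = €6,011.6671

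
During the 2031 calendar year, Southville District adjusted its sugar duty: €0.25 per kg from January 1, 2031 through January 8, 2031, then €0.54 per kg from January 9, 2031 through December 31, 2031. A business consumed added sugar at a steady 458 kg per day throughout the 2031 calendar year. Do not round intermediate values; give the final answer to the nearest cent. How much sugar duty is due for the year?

€89209.24

January 1 – January 8, 2031: 8 days × 458 kg/day = 3,664 kg at €0.25/kg → €916.00
January 9 – December 31, 2031: 357 days × 458 kg/day = 163,506 kg at €0.54/kg → €88293.24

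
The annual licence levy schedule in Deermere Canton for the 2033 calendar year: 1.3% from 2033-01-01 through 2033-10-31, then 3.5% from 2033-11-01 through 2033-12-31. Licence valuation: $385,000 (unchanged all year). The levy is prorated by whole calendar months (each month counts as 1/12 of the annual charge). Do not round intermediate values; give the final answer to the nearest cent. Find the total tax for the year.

$6,416.67

2033-01-01 to 2033-10-31: 10 months at 1.3% → $385,000 × 1.3% × 10/12 = $4,170.8333
2033-11-01 to 2033-12-31: 2 months at 3.5% → $385,000 × 3.5% × 2/12 = $2,245.8333
Total = $6,416.6667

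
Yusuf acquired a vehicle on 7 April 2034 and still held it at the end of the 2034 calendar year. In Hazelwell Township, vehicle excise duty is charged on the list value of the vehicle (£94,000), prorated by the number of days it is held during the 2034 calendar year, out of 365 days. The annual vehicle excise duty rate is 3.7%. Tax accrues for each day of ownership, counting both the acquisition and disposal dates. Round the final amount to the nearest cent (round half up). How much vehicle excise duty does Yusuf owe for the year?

£2,563.24

Days held (7 April – 31 December 2034): 269 out of 365
Tax = £94,000 × 3.7% × 269/365 = £2,563.2384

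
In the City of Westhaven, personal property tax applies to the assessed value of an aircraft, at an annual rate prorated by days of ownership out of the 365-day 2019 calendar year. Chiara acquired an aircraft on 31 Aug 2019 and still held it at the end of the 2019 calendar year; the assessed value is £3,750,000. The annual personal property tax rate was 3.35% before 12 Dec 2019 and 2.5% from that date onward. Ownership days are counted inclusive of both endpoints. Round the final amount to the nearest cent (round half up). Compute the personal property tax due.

31 Aug – 11 Dec 2019: 103 days at 3.35% → £3,750,000 × 3.35% × 103/365 = £35,450.3425
12 Dec – 31 Dec 2019: 20 days at 2.5% → £3,750,000 × 2.5% × 20/365 = £5,136.9863
Total = £40,587.3288

£40,587.33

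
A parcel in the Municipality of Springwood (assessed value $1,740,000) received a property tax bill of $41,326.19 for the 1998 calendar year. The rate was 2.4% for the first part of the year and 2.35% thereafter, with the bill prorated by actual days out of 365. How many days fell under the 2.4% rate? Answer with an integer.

183 days

Let d = days at the first rate; then 365 − d days at the second rate.
$1,740,000 × [2.4%·d + 2.35%·(365−d)] / 365 = $41,326.19
Solving gives d = 183, so the new rate took effect on July 3, 1998.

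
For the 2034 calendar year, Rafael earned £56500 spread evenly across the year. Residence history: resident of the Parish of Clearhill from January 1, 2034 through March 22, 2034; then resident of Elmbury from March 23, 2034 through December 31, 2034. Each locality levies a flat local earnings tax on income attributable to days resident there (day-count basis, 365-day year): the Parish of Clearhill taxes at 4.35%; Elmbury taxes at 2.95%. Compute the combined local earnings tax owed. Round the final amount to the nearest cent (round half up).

The Parish of Clearhill, January 1 – March 22, 2034: 81 days → £56500 × 4.35% × 81/365 = £545.4185
Elmbury, March 23 – December 31, 2034: 284 days → £56500 × 2.95% × 284/365 = £1296.8685
Total = £1842.2870

£1842.29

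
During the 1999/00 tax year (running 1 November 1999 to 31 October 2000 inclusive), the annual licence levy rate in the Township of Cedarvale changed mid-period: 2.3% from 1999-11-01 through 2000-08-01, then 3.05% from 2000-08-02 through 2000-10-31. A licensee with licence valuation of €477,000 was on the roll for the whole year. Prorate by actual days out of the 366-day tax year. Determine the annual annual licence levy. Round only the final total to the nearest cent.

€11,860.49

1999-11-01 to 2000-08-01: 275 days at 2.3% → €477,000 × 2.3% × 275/366 = €8,243.2377
2000-08-02 to 2000-10-31: 91 days at 3.05% → €477,000 × 3.05% × 91/366 = €3,617.2500
Total = €11,860.4877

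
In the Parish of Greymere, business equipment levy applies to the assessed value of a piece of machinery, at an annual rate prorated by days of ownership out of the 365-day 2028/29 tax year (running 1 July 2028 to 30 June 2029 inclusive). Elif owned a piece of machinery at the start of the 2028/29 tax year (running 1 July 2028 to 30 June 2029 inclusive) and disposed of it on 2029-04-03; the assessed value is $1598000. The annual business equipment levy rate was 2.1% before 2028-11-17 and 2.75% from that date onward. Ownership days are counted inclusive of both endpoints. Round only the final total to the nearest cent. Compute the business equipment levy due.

2028-07-01 to 2028-11-16: 139 days at 2.1% → $1598000 × 2.1% × 139/365 = $12779.6219
2028-11-17 to 2029-04-03: 138 days at 2.75% → $1598000 × 2.75% × 138/365 = $16614.8219
Total = $29394.4438

$29394.44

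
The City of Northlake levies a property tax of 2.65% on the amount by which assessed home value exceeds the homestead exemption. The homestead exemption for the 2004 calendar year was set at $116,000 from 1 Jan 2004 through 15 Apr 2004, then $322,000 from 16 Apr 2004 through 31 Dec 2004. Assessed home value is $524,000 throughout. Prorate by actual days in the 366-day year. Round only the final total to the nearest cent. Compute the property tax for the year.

$6,934.02

1 Jan – 15 Apr 2004: 106 days, exemption $116,000 → ($524,000 − $116,000) × 2.65% × 106/366 = $3,131.3443
16 Apr – 31 Dec 2004: 260 days, exemption $322,000 → ($524,000 − $322,000) × 2.65% × 260/366 = $3,802.6776
Total = $6,934.0219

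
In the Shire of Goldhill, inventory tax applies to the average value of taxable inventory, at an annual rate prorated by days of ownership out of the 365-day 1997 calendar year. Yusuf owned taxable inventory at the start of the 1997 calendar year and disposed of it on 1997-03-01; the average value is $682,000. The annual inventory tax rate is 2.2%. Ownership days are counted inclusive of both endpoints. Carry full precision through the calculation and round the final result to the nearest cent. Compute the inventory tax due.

$2,466.41

Days held (1997-01-01 to 1997-03-01): 60 out of 365
Tax = $682,000 × 2.2% × 60/365 = $2,466.4110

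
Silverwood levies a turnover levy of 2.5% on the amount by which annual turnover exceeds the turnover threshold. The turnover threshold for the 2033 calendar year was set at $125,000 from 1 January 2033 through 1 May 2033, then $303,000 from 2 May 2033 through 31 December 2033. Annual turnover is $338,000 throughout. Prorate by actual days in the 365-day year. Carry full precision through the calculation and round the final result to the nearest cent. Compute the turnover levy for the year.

1 January – 1 May 2033: 121 days, exemption $125,000 → ($338,000 − $125,000) × 2.5% × 121/365 = $1,765.2740
2 May – 31 December 2033: 244 days, exemption $303,000 → ($338,000 − $303,000) × 2.5% × 244/365 = $584.9315
Total = $2,350.2055

$2,350.21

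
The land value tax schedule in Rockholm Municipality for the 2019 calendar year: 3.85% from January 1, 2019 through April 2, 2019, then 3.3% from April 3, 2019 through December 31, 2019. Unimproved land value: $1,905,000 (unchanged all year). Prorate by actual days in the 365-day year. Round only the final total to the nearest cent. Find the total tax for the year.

January 1 – April 2, 2019: 92 days at 3.85% → $1,905,000 × 3.85% × 92/365 = $18,486.3288
April 3 – December 31, 2019: 273 days at 3.3% → $1,905,000 × 3.3% × 273/365 = $47,019.5753
Total = $65,505.9041

$65,505.90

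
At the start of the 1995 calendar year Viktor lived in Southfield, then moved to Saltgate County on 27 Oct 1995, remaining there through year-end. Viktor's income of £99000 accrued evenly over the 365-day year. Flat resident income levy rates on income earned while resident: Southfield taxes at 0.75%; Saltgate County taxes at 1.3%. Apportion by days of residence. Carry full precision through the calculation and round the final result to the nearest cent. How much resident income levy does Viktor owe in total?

Southfield, 1 Jan – 26 Oct 1995: 299 days → £99000 × 0.75% × 299/365 = £608.2397
Saltgate County, 27 Oct – 31 Dec 1995: 66 days → £99000 × 1.3% × 66/365 = £232.7178
Total = £840.9575

£840.96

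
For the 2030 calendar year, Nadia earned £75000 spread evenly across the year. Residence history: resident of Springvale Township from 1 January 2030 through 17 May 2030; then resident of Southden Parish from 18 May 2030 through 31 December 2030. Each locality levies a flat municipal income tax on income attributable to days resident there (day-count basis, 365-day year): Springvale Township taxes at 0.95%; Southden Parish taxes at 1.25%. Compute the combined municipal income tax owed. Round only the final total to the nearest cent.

Springvale Township, 1 January – 17 May 2030: 137 days → £75000 × 0.95% × 137/365 = £267.4315
Southden Parish, 18 May – 31 December 2030: 228 days → £75000 × 1.25% × 228/365 = £585.6164
Total = £853.0479

£853.05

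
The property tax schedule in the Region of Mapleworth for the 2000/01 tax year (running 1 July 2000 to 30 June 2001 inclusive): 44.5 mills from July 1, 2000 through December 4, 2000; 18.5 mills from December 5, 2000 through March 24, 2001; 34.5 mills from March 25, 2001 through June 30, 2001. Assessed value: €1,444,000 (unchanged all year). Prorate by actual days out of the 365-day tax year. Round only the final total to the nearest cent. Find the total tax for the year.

€49,066.33

July 1 – December 4, 2000: 157 days at 44.5 mills → €1,444,000 × 4.45% × 157/365 = €27,639.7425
December 5, 2000 – March 24, 2001: 110 days at 18.5 mills → €1,444,000 × 1.85% × 110/365 = €8,050.7945
March 25 – June 30, 2001: 98 days at 34.5 mills → €1,444,000 × 3.45% × 98/365 = €13,375.7918
Total = €49,066.3288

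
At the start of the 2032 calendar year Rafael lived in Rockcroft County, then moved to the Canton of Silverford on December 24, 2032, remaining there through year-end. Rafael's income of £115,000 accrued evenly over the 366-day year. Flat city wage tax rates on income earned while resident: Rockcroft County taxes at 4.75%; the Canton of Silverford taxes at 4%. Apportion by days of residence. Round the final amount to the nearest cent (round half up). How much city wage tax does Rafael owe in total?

£5,443.65

Rockcroft County, January 1 – December 23, 2032: 358 days → £115,000 × 4.75% × 358/366 = £5,343.1011
The Canton of Silverford, December 24 – December 31, 2032: 8 days → £115,000 × 4% × 8/366 = £100.5464
Total = £5,443.6475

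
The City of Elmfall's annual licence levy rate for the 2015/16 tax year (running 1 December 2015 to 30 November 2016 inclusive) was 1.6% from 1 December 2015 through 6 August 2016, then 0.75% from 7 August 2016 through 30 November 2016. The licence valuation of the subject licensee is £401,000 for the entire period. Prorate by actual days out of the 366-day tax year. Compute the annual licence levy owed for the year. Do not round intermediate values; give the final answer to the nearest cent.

£5,335.71

1 December 2015 – 6 August 2016: 250 days at 1.6% → £401,000 × 1.6% × 250/366 = £4,382.5137
7 August – 30 November 2016: 116 days at 0.75% → £401,000 × 0.75% × 116/366 = £953.1967
Total = £5,335.7104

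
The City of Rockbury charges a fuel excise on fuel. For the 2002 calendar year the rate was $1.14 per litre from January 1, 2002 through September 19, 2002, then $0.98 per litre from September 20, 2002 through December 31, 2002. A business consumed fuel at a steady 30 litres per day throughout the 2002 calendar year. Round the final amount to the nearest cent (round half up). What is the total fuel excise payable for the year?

January 1 – September 19, 2002: 262 days × 30 litres/day = 7,860 litres at $1.14/litre → $8960.40
September 20 – December 31, 2002: 103 days × 30 litres/day = 3,090 litres at $0.98/litre → $3028.20

$11988.60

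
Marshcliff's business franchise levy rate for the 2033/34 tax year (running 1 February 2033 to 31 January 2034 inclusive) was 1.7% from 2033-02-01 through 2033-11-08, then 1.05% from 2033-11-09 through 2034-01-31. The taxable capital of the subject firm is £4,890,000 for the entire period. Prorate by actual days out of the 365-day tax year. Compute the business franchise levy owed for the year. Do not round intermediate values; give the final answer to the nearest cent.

£75,815.10

2033-02-01 to 2033-11-08: 281 days at 1.7% → £4,890,000 × 1.7% × 281/365 = £63,998.7123
2033-11-09 to 2034-01-31: 84 days at 1.05% → £4,890,000 × 1.05% × 84/365 = £11,816.3836
Total = £75,815.0959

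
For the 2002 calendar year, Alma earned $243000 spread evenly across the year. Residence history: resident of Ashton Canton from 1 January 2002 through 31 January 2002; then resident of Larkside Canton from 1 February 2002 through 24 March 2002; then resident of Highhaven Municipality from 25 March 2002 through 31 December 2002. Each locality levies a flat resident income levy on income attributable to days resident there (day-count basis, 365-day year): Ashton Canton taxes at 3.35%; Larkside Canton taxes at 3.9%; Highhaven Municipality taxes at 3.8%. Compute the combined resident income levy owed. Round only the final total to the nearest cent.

$9175.75

Ashton Canton, 1 January – 31 January 2002: 31 days → $243000 × 3.35% × 31/365 = $691.3849
Larkside Canton, 1 February – 24 March 2002: 52 days → $243000 × 3.9% × 52/365 = $1350.1479
Highhaven Municipality, 25 March – 31 December 2002: 282 days → $243000 × 3.8% × 282/365 = $7134.2137
Total = $9175.7466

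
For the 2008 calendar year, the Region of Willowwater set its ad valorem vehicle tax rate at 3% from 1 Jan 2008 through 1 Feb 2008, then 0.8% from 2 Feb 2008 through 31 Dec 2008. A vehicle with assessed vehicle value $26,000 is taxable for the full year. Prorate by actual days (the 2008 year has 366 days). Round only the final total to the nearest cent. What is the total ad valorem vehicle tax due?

$258.01

1 Jan – 1 Feb 2008: 32 days at 3% → $26,000 × 3% × 32/366 = $68.1967
2 Feb – 31 Dec 2008: 334 days at 0.8% → $26,000 × 0.8% × 334/366 = $189.8142
Total = $258.0109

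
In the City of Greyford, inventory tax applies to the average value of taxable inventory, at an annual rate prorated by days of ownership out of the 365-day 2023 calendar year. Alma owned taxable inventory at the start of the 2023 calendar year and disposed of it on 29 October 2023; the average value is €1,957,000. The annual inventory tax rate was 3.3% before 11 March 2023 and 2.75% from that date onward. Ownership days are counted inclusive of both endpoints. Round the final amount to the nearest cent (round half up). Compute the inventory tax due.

1 January – 10 March 2023: 69 days at 3.3% → €1,957,000 × 3.3% × 69/365 = €12,208.4630
11 March – 29 October 2023: 233 days at 2.75% → €1,957,000 × 2.75% × 233/365 = €34,354.7329
Total = €46,563.1959

€46,563.20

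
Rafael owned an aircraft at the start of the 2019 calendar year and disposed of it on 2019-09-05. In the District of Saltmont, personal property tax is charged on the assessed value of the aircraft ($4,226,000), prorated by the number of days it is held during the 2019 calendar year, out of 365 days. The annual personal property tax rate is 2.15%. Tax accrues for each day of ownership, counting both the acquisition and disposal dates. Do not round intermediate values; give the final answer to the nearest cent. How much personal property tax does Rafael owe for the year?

$61,734.33

Days held (2019-01-01 to 2019-09-05): 248 out of 365
Tax = $4,226,000 × 2.15% × 248/365 = $61,734.3342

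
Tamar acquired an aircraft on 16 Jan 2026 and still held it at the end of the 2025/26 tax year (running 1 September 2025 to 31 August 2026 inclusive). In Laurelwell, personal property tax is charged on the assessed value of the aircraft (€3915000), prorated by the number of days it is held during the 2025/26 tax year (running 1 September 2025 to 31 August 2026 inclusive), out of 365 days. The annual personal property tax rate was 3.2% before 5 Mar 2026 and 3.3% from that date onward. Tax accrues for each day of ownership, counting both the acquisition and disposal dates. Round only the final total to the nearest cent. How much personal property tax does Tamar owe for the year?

16 Jan – 4 Mar 2026: 48 days at 3.2% → €3915000 × 3.2% × 48/365 = €16475.1781
5 Mar – 31 Aug 2026: 180 days at 3.3% → €3915000 × 3.3% × 180/365 = €63712.6027
Total = €80187.7808

€80187.78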